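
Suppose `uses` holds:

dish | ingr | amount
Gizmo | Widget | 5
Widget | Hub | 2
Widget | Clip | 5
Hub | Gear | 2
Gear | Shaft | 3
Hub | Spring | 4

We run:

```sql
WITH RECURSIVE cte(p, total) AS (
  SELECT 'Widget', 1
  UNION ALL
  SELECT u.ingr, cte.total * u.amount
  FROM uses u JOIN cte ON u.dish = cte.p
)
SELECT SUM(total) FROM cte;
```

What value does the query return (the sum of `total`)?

32

Base: (Widget, total=1).
Iteration 1: components of {Widget} -> Clip = 1*5 = 5, Hub = 1*2 = 2.
Iteration 2: components of {Clip,Hub} -> Gear = 2*2 = 4, Spring = 2*4 = 8.
Iteration 3: components of {Gear,Spring} -> Shaft = 4*3 = 12.
Iteration 4: no further components; recursion stops.
SUM(total) = 1 + 2 + 5 + 4 + 8 + 12 = 32.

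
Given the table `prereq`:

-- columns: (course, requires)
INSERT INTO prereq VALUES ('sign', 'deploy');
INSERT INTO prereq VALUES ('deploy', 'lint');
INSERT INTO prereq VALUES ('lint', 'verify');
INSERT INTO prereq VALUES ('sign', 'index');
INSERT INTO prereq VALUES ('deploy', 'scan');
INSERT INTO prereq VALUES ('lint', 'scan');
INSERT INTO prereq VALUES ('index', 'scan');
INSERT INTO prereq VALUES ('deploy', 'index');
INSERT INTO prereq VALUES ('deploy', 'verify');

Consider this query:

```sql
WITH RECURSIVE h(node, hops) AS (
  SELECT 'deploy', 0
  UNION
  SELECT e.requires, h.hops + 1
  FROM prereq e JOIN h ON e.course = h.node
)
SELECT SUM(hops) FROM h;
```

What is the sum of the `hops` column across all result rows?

8

Base: (deploy, hops=0).
Iteration 1: edges from {deploy} -> (index, hops=1), (lint, hops=1), (scan, hops=1), (verify, hops=1).
Iteration 2: edges from {index,lint,scan,verify} -> (scan, hops=2), (verify, hops=2). [UNION drops 1 duplicate row(s)]
Iteration 3: no outgoing edges from {scan,verify}; recursion stops.
SUM(hops) = 0 + 1 + 1 + 1 + 1 + 2 + 2 = 8.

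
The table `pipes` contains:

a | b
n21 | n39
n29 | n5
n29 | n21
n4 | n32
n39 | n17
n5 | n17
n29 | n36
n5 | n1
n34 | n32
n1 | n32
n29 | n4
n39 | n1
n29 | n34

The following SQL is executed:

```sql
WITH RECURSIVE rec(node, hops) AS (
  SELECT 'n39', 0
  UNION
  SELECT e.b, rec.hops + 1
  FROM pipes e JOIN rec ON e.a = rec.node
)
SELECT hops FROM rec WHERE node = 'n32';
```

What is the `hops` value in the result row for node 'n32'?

2

Base: (n39, hops=0).
Iteration 1: edges from {n39} -> (n1, hops=1), (n17, hops=1).
Iteration 2: edges from {n1,n17} -> (n32, hops=2).
Iteration 3: no outgoing edges from {n32}; recursion stops.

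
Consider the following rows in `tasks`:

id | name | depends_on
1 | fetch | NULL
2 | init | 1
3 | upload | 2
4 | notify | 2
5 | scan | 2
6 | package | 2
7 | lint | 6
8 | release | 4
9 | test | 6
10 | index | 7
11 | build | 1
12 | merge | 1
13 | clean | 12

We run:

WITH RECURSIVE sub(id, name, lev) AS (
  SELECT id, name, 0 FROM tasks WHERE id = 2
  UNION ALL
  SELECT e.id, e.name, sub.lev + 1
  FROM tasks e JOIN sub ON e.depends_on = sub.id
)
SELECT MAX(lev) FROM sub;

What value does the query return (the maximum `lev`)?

Base: id=2 (init) at lev 0.
Iteration 1: rows with depends_on in {2} -> upload (id 3, lev 1), notify (id 4, lev 1), scan (id 5, lev 1), package (id 6, lev 1).
Iteration 2: rows with depends_on in {3,4,5,6} -> lint (id 7, lev 2), release (id 8, lev 2), test (id 9, lev 2).
Iteration 3: rows with depends_on in {7,8,9} -> index (id 10, lev 3).
Iteration 4: no rows with depends_on in {10}; recursion stops.
lev values: 0, 1, 1, 1, 1, 2, 2, 2, 3; the maximum is 3.

3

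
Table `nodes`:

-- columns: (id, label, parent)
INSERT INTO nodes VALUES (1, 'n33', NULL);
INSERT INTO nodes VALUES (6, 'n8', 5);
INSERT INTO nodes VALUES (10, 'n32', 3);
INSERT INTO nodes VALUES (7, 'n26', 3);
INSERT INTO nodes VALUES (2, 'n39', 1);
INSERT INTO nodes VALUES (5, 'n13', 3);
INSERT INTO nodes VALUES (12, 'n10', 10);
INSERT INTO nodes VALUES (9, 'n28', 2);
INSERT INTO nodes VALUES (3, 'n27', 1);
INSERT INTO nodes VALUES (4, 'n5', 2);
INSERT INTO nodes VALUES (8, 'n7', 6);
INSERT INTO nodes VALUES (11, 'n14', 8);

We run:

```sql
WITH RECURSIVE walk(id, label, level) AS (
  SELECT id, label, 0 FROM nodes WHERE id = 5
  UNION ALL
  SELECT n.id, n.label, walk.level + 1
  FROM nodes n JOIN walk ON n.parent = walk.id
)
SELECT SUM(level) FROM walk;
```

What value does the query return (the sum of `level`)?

6

Base: id=5 (n13) at level 0.
Iteration 1: rows with parent in {5} -> n8 (id 6, level 1).
Iteration 2: rows with parent in {6} -> n7 (id 8, level 2).
Iteration 3: rows with parent in {8} -> n14 (id 11, level 3).
Iteration 4: no rows with parent in {11}; recursion stops.
SUM(level) = 0 + 1 + 2 + 3 = 6.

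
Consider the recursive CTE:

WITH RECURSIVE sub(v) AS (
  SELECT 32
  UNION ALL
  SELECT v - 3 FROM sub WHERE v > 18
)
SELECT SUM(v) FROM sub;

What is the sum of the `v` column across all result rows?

147

Base: v=32.
Iteration 1: 32 > 18 holds -> v = 32 - 3 = 29.
Iteration 2: 29 > 18 holds -> v = 29 - 3 = 26.
Iteration 3: 26 > 18 holds -> v = 26 - 3 = 23.
Iteration 4: 23 > 18 holds -> v = 23 - 3 = 20.
Iteration 5: 20 > 18 holds -> v = 20 - 3 = 17.
Iteration 6: 17 > 18 fails; recursion stops.
SUM(v) = 32 + 29 + 26 + 23 + 20 + 17 = 147.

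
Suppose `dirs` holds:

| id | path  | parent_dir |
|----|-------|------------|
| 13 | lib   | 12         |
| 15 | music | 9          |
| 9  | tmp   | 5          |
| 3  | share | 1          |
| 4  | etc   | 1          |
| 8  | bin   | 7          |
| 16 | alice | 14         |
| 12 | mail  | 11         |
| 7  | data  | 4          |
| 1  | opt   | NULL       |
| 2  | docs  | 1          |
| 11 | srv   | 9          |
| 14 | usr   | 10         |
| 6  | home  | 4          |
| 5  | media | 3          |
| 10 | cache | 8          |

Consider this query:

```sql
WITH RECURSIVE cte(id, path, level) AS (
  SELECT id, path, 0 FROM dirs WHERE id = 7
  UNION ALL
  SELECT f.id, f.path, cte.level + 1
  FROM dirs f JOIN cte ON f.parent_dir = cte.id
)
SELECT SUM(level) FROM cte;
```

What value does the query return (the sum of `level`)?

Base: id=7 (data) at level 0.
Iteration 1: rows with parent_dir in {7} -> bin (id 8, level 1).
Iteration 2: rows with parent_dir in {8} -> cache (id 10, level 2).
Iteration 3: rows with parent_dir in {10} -> usr (id 14, level 3).
Iteration 4: rows with parent_dir in {14} -> alice (id 16, level 4).
Iteration 5: no rows with parent_dir in {16}; recursion stops.
SUM(level) = 0 + 1 + 2 + 3 + 4 = 10.

10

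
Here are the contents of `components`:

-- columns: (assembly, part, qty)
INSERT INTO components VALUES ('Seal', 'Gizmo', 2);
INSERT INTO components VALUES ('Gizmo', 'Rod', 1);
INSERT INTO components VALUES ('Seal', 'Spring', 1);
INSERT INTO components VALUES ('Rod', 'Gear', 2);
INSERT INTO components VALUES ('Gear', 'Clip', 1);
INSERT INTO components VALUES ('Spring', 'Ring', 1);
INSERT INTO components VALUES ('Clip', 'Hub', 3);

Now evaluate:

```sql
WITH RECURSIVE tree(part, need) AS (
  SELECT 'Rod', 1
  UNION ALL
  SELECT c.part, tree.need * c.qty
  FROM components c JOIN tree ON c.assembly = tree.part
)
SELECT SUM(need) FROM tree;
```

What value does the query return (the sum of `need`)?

Base: (Rod, need=1).
Iteration 1: components of {Rod} -> Gear = 1*2 = 2.
Iteration 2: components of {Gear} -> Clip = 2*1 = 2.
Iteration 3: components of {Clip} -> Hub = 2*3 = 6.
Iteration 4: no further components; recursion stops.
SUM(need) = 1 + 2 + 2 + 6 = 11.

11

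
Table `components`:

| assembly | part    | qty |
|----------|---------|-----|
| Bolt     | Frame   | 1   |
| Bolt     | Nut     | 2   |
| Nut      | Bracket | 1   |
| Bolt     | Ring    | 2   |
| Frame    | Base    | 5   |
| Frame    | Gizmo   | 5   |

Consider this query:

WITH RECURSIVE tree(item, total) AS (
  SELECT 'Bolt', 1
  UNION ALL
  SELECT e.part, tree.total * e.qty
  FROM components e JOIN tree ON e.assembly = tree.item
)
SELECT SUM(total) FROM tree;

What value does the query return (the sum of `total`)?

18

Base: (Bolt, total=1).
Iteration 1: components of {Bolt} -> Frame = 1*1 = 1, Nut = 1*2 = 2, Ring = 1*2 = 2.
Iteration 2: components of {Frame,Nut,Ring} -> Base = 1*5 = 5, Bracket = 2*1 = 2, Gizmo = 1*5 = 5.
Iteration 3: no further components; recursion stops.
SUM(total) = 1 + 1 + 2 + 2 + 5 + 5 + 2 = 18.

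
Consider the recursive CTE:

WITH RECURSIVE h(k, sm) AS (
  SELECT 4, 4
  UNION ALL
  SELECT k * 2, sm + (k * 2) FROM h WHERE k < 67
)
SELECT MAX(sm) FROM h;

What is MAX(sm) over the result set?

252

Base: k=4, sm=4.
Iteration 1: 4 < 67 holds -> k = 4 * 2 = 8, sm = 4 + 8 = 12.
Iteration 2: 8 < 67 holds -> k = 8 * 2 = 16, sm = 12 + 16 = 28.
Iteration 3: 16 < 67 holds -> k = 16 * 2 = 32, sm = 28 + 32 = 60.
Iteration 4: 32 < 67 holds -> k = 32 * 2 = 64, sm = 60 + 64 = 124.
Iteration 5: 64 < 67 holds -> k = 64 * 2 = 128, sm = 124 + 128 = 252.
Iteration 6: 128 < 67 fails; recursion stops.
sm values: 4, 12, 28, 60, 124, 252; the maximum is 252.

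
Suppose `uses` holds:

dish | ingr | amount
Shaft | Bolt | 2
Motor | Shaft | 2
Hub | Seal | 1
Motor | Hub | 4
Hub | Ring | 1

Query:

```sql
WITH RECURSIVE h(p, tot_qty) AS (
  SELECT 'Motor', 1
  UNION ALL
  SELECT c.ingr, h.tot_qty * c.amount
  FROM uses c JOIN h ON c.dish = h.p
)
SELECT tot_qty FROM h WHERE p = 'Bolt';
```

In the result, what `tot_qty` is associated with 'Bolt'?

Base: (Motor, tot_qty=1).
Iteration 1: components of {Motor} -> Hub = 1*4 = 4, Shaft = 1*2 = 2.
Iteration 2: components of {Hub,Shaft} -> Bolt = 2*2 = 4, Ring = 4*1 = 4, Seal = 4*1 = 4.
Iteration 3: no further components; recursion stops.

4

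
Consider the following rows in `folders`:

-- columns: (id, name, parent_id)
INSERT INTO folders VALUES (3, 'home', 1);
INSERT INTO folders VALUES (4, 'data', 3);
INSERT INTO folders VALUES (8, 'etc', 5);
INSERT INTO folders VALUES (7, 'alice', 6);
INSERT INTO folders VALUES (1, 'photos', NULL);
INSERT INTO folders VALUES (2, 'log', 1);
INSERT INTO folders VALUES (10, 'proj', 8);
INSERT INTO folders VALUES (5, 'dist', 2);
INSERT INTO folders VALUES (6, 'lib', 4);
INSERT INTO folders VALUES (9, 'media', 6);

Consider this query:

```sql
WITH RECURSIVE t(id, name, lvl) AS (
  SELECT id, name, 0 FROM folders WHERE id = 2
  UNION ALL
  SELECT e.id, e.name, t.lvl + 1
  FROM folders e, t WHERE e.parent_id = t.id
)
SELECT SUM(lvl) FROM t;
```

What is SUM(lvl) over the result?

6

Base: id=2 (log) at lvl 0.
Iteration 1: rows with parent_id in {2} -> dist (id 5, lvl 1).
Iteration 2: rows with parent_id in {5} -> etc (id 8, lvl 2).
Iteration 3: rows with parent_id in {8} -> proj (id 10, lvl 3).
Iteration 4: no rows with parent_id in {10}; recursion stops.
SUM(lvl) = 0 + 1 + 2 + 3 = 6.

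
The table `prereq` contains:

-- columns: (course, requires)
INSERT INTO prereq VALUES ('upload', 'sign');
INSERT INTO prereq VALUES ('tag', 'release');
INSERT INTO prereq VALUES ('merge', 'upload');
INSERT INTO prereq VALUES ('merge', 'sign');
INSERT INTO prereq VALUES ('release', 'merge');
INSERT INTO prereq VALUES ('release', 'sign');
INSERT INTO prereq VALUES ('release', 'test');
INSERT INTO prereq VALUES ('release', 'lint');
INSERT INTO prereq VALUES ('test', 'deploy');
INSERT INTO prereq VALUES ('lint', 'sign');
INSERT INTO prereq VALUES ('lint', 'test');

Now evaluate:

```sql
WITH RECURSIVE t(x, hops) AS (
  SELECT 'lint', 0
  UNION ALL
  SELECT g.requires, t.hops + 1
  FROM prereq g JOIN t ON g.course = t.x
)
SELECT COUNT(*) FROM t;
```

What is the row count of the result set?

Base: (lint, hops=0).
Iteration 1: edges from {lint} -> (sign, hops=1), (test, hops=1).
Iteration 2: edges from {sign,test} -> (deploy, hops=2).
Iteration 3: no outgoing edges from {deploy}; recursion stops.
Total rows emitted: 4.

4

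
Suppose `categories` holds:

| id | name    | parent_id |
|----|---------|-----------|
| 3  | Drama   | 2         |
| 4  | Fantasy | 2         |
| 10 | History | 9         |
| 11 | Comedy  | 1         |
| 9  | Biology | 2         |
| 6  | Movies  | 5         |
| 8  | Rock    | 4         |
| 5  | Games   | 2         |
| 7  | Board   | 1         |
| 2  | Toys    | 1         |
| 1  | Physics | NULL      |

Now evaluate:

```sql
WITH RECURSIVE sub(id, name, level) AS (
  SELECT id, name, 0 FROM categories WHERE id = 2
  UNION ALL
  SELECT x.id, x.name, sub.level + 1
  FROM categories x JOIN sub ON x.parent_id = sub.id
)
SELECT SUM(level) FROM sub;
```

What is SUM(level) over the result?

10

Base: id=2 (Toys) at level 0.
Iteration 1: rows with parent_id in {2} -> Drama (id 3, level 1), Fantasy (id 4, level 1), Games (id 5, level 1), Biology (id 9, level 1).
Iteration 2: rows with parent_id in {3,4,5,9} -> Movies (id 6, level 2), Rock (id 8, level 2), History (id 10, level 2).
Iteration 3: no rows with parent_id in {6,8,10}; recursion stops.
SUM(level) = 0 + 1 + 1 + 1 + 1 + 2 + 2 + 2 = 10.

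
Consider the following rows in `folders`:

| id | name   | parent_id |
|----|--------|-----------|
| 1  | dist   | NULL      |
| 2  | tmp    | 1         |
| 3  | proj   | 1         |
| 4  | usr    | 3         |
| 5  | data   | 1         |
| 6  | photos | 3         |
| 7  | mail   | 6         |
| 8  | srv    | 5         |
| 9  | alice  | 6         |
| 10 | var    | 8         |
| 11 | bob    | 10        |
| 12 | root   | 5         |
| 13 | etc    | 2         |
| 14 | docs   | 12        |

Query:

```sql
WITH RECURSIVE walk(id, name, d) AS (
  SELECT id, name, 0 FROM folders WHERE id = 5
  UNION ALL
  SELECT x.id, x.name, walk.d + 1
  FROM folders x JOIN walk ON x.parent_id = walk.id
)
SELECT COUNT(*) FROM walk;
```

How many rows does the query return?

6

Base: id=5 (data) at d 0.
Iteration 1: rows with parent_id in {5} -> srv (id 8, d 1), root (id 12, d 1).
Iteration 2: rows with parent_id in {8,12} -> var (id 10, d 2), docs (id 14, d 2).
Iteration 3: rows with parent_id in {10,14} -> bob (id 11, d 3).
Iteration 4: no rows with parent_id in {11}; recursion stops.
Total rows emitted: 6.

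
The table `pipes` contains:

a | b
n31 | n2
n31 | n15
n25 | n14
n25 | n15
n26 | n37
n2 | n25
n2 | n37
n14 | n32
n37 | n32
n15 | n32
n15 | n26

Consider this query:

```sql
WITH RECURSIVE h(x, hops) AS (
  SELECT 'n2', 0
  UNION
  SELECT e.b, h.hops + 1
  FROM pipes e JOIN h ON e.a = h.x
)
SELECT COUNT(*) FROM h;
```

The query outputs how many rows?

Base: (n2, hops=0).
Iteration 1: edges from {n2} -> (n25, hops=1), (n37, hops=1).
Iteration 2: edges from {n25,n37} -> (n14, hops=2), (n15, hops=2), (n32, hops=2).
Iteration 3: edges from {n14,n15,n32} -> (n26, hops=3), (n32, hops=3). [UNION drops 1 duplicate row(s)]
Iteration 4: edges from {n26,n32} -> (n37, hops=4).
Iteration 5: edges from {n37} -> (n32, hops=5).
Iteration 6: no outgoing edges from {n32}; recursion stops.
Total rows emitted: 10.

10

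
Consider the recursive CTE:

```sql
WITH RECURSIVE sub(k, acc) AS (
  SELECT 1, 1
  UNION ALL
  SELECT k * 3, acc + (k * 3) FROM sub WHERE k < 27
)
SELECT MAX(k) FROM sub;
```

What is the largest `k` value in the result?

27

Base: k=1, acc=1.
Iteration 1: 1 < 27 holds -> k = 1 * 3 = 3, acc = 1 + 3 = 4.
Iteration 2: 3 < 27 holds -> k = 3 * 3 = 9, acc = 4 + 9 = 13.
Iteration 3: 9 < 27 holds -> k = 9 * 3 = 27, acc = 13 + 27 = 40.
Iteration 4: 27 < 27 fails; recursion stops.
k values: 1, 3, 9, 27; the maximum is 27.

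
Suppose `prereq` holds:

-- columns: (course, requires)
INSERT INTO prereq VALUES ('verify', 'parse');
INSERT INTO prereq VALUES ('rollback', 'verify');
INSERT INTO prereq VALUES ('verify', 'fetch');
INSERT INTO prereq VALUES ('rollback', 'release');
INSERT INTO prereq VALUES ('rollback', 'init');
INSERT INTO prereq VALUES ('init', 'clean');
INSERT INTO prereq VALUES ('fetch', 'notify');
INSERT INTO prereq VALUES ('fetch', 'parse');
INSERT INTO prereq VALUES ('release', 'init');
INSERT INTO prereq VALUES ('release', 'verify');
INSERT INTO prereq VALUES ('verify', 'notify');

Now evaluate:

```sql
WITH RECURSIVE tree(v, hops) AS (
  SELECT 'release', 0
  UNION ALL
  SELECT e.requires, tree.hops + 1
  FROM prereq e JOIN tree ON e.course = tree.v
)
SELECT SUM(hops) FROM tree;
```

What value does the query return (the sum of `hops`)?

Base: (release, hops=0).
Iteration 1: edges from {release} -> (init, hops=1), (verify, hops=1).
Iteration 2: edges from {init,verify} -> (clean, hops=2), (fetch, hops=2), (notify, hops=2), (parse, hops=2).
Iteration 3: edges from {clean,fetch,notify,parse} -> (notify, hops=3), (parse, hops=3).
Iteration 4: no outgoing edges from {notify,parse}; recursion stops.
SUM(hops) = 0 + 1 + 1 + 2 + 2 + 2 + 2 + 3 + 3 = 16.

16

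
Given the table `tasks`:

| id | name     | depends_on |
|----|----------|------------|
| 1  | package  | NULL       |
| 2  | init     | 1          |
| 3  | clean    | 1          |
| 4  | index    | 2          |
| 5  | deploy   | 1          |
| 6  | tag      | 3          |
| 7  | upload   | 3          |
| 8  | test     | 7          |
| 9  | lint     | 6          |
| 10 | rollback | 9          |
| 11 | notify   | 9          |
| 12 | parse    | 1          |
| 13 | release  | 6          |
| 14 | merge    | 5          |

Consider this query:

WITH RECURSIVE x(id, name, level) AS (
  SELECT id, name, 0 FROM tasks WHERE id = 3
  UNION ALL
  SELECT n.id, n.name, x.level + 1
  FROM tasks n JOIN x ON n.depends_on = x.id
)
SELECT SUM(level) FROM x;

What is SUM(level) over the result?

14

Base: id=3 (clean) at level 0.
Iteration 1: rows with depends_on in {3} -> tag (id 6, level 1), upload (id 7, level 1).
Iteration 2: rows with depends_on in {6,7} -> test (id 8, level 2), lint (id 9, level 2), release (id 13, level 2).
Iteration 3: rows with depends_on in {8,9,13} -> rollback (id 10, level 3), notify (id 11, level 3).
Iteration 4: no rows with depends_on in {10,11}; recursion stops.
SUM(level) = 0 + 1 + 1 + 2 + 2 + 2 + 3 + 3 = 14.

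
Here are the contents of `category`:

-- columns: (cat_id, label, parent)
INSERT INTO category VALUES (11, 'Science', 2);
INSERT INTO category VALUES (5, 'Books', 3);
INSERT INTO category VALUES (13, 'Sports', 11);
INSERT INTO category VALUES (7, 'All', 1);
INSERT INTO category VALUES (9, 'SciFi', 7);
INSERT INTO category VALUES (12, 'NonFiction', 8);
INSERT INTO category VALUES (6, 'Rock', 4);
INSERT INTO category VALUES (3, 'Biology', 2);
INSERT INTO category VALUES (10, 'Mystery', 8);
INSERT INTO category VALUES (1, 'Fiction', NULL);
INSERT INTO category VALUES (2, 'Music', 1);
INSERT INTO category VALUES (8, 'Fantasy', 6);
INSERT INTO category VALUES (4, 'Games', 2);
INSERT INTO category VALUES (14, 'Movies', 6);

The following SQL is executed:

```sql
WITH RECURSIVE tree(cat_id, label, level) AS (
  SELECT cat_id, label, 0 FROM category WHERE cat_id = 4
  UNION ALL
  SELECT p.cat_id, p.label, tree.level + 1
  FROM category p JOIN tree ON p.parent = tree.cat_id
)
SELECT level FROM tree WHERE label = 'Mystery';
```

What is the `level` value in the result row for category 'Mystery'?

Base: cat_id=4 (Games) at level 0.
Iteration 1: rows with parent in {4} -> Rock (id 6, level 1).
Iteration 2: rows with parent in {6} -> Fantasy (id 8, level 2), Movies (id 14, level 2).
Iteration 3: rows with parent in {8,14} -> Mystery (id 10, level 3), NonFiction (id 12, level 3).
Iteration 4: no rows with parent in {10,12}; recursion stops.

3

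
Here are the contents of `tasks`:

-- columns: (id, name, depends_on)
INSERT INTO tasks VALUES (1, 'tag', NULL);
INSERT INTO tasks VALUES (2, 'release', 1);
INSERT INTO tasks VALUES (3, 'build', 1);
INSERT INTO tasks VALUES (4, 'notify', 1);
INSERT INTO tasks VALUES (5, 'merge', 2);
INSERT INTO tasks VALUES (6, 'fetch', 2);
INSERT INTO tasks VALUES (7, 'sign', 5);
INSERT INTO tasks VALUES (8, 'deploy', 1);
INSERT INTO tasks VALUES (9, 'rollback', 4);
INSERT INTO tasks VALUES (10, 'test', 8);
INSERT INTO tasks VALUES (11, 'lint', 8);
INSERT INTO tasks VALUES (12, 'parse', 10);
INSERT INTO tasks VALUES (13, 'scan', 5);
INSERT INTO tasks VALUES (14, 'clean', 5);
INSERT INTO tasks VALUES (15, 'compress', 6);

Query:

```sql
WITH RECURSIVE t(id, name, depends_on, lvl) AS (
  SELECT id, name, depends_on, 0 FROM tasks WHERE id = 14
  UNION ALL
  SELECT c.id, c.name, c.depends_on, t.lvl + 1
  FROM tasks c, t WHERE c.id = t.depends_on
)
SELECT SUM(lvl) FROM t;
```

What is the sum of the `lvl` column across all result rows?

Base: id=14 (clean), depends_on=5, lvl 0.
Iteration 1: join on id=5 -> merge (id 5, depends_on=2, lvl 1).
Iteration 2: join on id=2 -> release (id 2, depends_on=1, lvl 2).
Iteration 3: join on id=1 -> tag (id 1, depends_on=NULL, lvl 3).
Iteration 4: depends_on is NULL; no match; recursion stops.
SUM(lvl) = 0 + 1 + 2 + 3 = 6.

6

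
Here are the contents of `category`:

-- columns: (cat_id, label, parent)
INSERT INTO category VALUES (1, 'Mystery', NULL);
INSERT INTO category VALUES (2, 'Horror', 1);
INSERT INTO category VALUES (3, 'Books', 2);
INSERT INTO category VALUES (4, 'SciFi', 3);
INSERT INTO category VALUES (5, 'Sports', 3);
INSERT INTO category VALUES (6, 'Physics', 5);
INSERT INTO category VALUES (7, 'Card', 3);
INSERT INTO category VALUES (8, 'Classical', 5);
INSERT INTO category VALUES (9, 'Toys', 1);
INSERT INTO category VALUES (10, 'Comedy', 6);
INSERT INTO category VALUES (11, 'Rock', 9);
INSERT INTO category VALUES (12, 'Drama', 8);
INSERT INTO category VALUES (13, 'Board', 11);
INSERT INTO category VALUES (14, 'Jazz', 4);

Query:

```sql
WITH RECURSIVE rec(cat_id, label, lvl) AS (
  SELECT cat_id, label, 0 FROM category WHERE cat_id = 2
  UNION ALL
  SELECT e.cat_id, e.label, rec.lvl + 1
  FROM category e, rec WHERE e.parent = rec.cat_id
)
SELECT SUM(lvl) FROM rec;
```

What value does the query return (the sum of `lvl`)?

Base: cat_id=2 (Horror) at lvl 0.
Iteration 1: rows with parent in {2} -> Books (id 3, lvl 1).
Iteration 2: rows with parent in {3} -> SciFi (id 4, lvl 2), Sports (id 5, lvl 2), Card (id 7, lvl 2).
Iteration 3: rows with parent in {4,5,7} -> Physics (id 6, lvl 3), Classical (id 8, lvl 3), Jazz (id 14, lvl 3).
Iteration 4: rows with parent in {6,8,14} -> Comedy (id 10, lvl 4), Drama (id 12, lvl 4).
Iteration 5: no rows with parent in {10,12}; recursion stops.
SUM(lvl) = 0 + 1 + 2 + 2 + 2 + 3 + 3 + 3 + 4 + 4 = 24.

24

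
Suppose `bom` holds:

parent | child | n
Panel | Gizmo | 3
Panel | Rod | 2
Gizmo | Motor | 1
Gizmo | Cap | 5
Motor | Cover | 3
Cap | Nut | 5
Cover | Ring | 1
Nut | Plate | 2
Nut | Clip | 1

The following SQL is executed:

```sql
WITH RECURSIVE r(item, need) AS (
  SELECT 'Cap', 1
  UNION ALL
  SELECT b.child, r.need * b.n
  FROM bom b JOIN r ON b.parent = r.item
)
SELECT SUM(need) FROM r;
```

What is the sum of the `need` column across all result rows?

Base: (Cap, need=1).
Iteration 1: components of {Cap} -> Nut = 1*5 = 5.
Iteration 2: components of {Nut} -> Clip = 5*1 = 5, Plate = 5*2 = 10.
Iteration 3: no further components; recursion stops.
SUM(need) = 1 + 5 + 10 + 5 = 21.

21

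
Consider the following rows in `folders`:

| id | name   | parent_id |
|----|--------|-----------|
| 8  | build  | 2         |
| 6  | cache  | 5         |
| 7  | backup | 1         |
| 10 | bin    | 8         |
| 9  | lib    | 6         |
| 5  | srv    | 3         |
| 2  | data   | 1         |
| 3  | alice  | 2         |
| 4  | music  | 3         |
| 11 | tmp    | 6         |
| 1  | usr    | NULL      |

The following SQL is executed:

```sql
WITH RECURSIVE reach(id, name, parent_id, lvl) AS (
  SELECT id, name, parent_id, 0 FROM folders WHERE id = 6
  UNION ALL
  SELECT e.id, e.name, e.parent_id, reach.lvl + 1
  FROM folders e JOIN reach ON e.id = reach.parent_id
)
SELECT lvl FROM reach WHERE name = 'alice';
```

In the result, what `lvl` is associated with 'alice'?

2

Base: id=6 (cache), parent_id=5, lvl 0.
Iteration 1: join on id=5 -> srv (id 5, parent_id=3, lvl 1).
Iteration 2: join on id=3 -> alice (id 3, parent_id=2, lvl 2).
Iteration 3: join on id=2 -> data (id 2, parent_id=1, lvl 3).
Iteration 4: join on id=1 -> usr (id 1, parent_id=NULL, lvl 4).
Iteration 5: parent_id is NULL; no match; recursion stops.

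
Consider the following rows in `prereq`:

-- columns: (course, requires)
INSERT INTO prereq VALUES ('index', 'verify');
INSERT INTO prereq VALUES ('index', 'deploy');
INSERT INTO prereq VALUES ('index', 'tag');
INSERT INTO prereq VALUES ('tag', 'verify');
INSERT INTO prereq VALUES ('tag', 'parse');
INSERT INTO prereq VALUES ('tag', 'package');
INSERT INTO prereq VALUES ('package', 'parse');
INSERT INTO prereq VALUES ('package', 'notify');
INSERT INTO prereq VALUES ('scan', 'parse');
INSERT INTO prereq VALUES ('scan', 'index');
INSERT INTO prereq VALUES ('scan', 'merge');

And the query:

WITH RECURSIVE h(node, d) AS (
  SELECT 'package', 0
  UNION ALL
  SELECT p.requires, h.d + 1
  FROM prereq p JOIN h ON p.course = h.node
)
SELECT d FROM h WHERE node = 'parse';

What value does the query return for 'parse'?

Base: (package, d=0).
Iteration 1: edges from {package} -> (notify, d=1), (parse, d=1).
Iteration 2: no outgoing edges from {notify,parse}; recursion stops.

1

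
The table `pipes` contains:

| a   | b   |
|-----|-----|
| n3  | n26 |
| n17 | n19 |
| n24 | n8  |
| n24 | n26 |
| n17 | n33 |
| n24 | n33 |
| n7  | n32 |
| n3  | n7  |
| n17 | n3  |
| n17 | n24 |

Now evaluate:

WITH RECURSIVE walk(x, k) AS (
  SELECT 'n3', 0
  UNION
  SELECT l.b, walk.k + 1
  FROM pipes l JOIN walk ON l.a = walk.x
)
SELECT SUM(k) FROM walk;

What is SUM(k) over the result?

4

Base: (n3, k=0).
Iteration 1: edges from {n3} -> (n26, k=1), (n7, k=1).
Iteration 2: edges from {n26,n7} -> (n32, k=2).
Iteration 3: no outgoing edges from {n32}; recursion stops.
SUM(k) = 0 + 1 + 1 + 2 = 4.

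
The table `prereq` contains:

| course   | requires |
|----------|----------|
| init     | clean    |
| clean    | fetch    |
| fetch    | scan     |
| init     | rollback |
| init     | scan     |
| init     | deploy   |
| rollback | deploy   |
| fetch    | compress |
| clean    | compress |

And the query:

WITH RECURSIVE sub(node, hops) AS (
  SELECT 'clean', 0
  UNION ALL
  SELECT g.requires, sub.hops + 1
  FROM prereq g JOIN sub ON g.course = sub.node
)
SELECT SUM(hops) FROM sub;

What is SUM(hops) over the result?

6

Base: (clean, hops=0).
Iteration 1: edges from {clean} -> (compress, hops=1), (fetch, hops=1).
Iteration 2: edges from {compress,fetch} -> (compress, hops=2), (scan, hops=2).
Iteration 3: no outgoing edges from {compress,scan}; recursion stops.
SUM(hops) = 0 + 1 + 1 + 2 + 2 = 6.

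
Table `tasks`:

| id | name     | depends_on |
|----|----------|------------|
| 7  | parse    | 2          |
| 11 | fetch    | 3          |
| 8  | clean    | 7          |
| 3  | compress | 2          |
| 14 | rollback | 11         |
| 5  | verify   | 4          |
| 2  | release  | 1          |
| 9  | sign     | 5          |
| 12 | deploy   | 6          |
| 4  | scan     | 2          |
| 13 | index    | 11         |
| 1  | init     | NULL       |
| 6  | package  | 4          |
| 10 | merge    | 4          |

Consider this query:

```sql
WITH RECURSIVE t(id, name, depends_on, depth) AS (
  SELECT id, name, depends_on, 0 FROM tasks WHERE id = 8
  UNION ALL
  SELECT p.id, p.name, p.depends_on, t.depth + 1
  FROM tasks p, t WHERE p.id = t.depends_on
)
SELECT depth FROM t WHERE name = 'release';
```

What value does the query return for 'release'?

2

Base: id=8 (clean), depends_on=7, depth 0.
Iteration 1: join on id=7 -> parse (id 7, depends_on=2, depth 1).
Iteration 2: join on id=2 -> release (id 2, depends_on=1, depth 2).
Iteration 3: join on id=1 -> init (id 1, depends_on=NULL, depth 3).
Iteration 4: depends_on is NULL; no match; recursion stops.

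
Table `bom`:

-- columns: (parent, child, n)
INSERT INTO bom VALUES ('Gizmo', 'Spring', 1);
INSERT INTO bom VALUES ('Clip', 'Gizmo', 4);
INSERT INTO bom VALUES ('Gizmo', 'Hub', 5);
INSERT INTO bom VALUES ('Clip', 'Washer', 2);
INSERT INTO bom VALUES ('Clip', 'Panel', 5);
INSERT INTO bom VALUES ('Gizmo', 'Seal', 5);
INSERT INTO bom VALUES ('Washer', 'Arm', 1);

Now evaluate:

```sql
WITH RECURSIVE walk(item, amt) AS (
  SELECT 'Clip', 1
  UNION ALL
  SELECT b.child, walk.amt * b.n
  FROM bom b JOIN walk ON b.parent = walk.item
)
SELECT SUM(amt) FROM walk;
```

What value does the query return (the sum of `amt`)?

58

Base: (Clip, amt=1).
Iteration 1: components of {Clip} -> Gizmo = 1*4 = 4, Panel = 1*5 = 5, Washer = 1*2 = 2.
Iteration 2: components of {Gizmo,Panel,Washer} -> Arm = 2*1 = 2, Hub = 4*5 = 20, Seal = 4*5 = 20, Spring = 4*1 = 4.
Iteration 3: no further components; recursion stops.
SUM(amt) = 1 + 2 + 5 + 4 + 2 + 4 + 20 + 20 = 58.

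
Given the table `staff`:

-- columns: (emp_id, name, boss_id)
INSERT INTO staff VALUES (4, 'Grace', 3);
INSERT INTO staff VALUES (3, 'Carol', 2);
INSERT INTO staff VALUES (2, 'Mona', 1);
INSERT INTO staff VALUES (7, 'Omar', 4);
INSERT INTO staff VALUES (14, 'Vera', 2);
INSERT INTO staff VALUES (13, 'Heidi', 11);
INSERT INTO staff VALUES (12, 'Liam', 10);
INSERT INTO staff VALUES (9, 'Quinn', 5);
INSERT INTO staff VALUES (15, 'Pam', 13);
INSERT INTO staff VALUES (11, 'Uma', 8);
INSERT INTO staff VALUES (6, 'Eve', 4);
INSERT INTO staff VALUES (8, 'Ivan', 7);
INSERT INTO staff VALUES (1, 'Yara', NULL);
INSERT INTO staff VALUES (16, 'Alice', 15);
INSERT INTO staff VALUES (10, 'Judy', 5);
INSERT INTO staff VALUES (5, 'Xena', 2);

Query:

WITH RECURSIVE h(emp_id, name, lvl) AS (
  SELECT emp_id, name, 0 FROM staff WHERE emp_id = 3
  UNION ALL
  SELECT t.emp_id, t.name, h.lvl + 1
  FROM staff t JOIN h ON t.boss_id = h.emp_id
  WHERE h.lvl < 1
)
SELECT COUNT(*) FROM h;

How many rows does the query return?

2

Base: emp_id=3 (Carol) at lvl 0.
Iteration 1: rows with boss_id in {3} -> Grace (id 4, lvl 1).
Iteration 2: lvl < 1 fails for all current rows; recursion stops.
Total rows emitted: 2.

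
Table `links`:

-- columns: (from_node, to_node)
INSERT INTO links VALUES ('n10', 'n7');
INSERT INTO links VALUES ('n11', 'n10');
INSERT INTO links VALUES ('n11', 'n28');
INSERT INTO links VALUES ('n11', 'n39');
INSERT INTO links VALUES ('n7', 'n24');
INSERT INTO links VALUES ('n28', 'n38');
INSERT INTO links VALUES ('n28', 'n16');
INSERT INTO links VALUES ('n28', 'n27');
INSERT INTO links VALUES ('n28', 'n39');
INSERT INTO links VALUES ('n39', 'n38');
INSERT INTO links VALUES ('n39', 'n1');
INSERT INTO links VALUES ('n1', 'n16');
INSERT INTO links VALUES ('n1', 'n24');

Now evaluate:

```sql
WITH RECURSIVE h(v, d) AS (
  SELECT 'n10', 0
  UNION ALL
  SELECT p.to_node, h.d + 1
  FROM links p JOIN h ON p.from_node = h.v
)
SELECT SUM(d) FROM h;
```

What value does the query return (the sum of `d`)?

Base: (n10, d=0).
Iteration 1: edges from {n10} -> (n7, d=1).
Iteration 2: edges from {n7} -> (n24, d=2).
Iteration 3: no outgoing edges from {n24}; recursion stops.
SUM(d) = 0 + 1 + 2 = 3.

3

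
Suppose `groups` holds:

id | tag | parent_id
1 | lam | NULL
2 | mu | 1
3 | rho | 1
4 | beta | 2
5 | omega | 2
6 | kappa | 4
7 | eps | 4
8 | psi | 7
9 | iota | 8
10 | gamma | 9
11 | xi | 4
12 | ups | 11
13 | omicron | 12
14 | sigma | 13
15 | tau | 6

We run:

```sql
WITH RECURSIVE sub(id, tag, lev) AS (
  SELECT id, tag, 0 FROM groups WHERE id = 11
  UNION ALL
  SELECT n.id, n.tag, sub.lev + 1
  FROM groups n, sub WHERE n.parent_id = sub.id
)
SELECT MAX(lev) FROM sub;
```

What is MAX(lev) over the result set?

3

Base: id=11 (xi) at lev 0.
Iteration 1: rows with parent_id in {11} -> ups (id 12, lev 1).
Iteration 2: rows with parent_id in {12} -> omicron (id 13, lev 2).
Iteration 3: rows with parent_id in {13} -> sigma (id 14, lev 3).
Iteration 4: no rows with parent_id in {14}; recursion stops.
lev values: 0, 1, 2, 3; the maximum is 3.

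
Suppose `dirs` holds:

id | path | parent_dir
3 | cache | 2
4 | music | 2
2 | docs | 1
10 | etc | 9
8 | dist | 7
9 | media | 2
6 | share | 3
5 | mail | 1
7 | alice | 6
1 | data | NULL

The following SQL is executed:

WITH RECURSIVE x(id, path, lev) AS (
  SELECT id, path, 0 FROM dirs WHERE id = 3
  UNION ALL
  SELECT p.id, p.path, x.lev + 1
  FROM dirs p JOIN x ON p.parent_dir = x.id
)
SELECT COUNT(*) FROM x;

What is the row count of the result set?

Base: id=3 (cache) at lev 0.
Iteration 1: rows with parent_dir in {3} -> share (id 6, lev 1).
Iteration 2: rows with parent_dir in {6} -> alice (id 7, lev 2).
Iteration 3: rows with parent_dir in {7} -> dist (id 8, lev 3).
Iteration 4: no rows with parent_dir in {8}; recursion stops.
Total rows emitted: 4.

4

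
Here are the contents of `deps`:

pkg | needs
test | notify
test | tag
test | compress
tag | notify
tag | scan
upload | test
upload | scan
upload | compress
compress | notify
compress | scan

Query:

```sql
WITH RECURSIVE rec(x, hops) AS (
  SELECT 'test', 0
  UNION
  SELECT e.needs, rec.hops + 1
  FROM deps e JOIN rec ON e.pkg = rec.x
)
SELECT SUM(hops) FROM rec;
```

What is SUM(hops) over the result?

7

Base: (test, hops=0).
Iteration 1: edges from {test} -> (compress, hops=1), (notify, hops=1), (tag, hops=1).
Iteration 2: edges from {compress,notify,tag} -> (notify, hops=2), (scan, hops=2). [UNION drops 2 duplicate row(s)]
Iteration 3: no outgoing edges from {notify,scan}; recursion stops.
SUM(hops) = 0 + 1 + 1 + 1 + 2 + 2 = 7.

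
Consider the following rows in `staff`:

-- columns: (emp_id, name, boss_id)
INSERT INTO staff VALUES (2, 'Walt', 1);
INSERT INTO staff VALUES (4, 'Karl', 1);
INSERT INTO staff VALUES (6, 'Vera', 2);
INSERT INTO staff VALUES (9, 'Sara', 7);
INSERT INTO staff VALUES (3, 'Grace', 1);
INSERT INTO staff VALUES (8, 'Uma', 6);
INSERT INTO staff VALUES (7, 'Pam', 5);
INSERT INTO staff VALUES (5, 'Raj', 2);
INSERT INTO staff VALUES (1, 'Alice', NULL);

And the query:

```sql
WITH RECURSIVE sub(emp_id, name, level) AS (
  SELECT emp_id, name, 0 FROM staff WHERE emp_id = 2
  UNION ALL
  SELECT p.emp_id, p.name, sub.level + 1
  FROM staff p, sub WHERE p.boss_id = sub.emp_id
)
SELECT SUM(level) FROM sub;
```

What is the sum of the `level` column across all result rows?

Base: emp_id=2 (Walt) at level 0.
Iteration 1: rows with boss_id in {2} -> Raj (id 5, level 1), Vera (id 6, level 1).
Iteration 2: rows with boss_id in {5,6} -> Pam (id 7, level 2), Uma (id 8, level 2).
Iteration 3: rows with boss_id in {7,8} -> Sara (id 9, level 3).
Iteration 4: no rows with boss_id in {9}; recursion stops.
SUM(level) = 0 + 1 + 1 + 2 + 2 + 3 = 9.

9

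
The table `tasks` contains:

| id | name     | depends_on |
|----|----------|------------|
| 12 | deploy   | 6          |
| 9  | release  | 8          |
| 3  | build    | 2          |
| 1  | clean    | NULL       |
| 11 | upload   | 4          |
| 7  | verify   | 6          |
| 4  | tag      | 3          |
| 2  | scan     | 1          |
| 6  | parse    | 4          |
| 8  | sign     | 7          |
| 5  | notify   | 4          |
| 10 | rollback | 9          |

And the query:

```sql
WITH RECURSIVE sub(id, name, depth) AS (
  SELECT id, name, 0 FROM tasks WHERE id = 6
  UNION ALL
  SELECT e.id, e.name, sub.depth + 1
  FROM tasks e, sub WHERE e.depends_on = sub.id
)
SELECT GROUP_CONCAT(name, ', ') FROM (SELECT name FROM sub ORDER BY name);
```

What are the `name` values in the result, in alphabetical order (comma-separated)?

Base: id=6 (parse) at depth 0.
Iteration 1: rows with depends_on in {6} -> verify (id 7, depth 1), deploy (id 12, depth 1).
Iteration 2: rows with depends_on in {7,12} -> sign (id 8, depth 2).
Iteration 3: rows with depends_on in {8} -> release (id 9, depth 3).
Iteration 4: rows with depends_on in {9} -> rollback (id 10, depth 4).
Iteration 5: no rows with depends_on in {10}; recursion stops.

deploy, parse, release, rollback, sign, verify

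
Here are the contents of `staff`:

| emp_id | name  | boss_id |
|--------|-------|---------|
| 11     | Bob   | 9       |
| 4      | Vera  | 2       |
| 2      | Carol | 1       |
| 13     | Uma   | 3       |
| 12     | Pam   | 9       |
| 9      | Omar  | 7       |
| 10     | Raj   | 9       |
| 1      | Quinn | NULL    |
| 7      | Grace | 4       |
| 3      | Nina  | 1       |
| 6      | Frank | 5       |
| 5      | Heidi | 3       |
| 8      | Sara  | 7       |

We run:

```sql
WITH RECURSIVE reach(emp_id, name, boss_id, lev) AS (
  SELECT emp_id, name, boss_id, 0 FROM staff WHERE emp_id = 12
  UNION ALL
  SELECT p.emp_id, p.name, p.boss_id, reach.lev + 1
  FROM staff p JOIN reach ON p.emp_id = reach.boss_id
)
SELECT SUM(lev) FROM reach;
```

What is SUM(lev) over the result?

Base: emp_id=12 (Pam), boss_id=9, lev 0.
Iteration 1: join on emp_id=9 -> Omar (id 9, boss_id=7, lev 1).
Iteration 2: join on emp_id=7 -> Grace (id 7, boss_id=4, lev 2).
Iteration 3: join on emp_id=4 -> Vera (id 4, boss_id=2, lev 3).
Iteration 4: join on emp_id=2 -> Carol (id 2, boss_id=1, lev 4).
Iteration 5: join on emp_id=1 -> Quinn (id 1, boss_id=NULL, lev 5).
Iteration 6: boss_id is NULL; no match; recursion stops.
SUM(lev) = 0 + 1 + 2 + 3 + 4 + 5 = 15.

15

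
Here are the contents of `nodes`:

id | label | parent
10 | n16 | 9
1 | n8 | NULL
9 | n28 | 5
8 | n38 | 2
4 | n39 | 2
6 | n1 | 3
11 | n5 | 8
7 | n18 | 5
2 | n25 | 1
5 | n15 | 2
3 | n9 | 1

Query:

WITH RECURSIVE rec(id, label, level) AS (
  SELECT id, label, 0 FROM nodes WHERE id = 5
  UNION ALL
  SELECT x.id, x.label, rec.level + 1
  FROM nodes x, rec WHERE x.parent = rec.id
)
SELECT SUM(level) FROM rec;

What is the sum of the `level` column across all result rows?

Base: id=5 (n15) at level 0.
Iteration 1: rows with parent in {5} -> n18 (id 7, level 1), n28 (id 9, level 1).
Iteration 2: rows with parent in {7,9} -> n16 (id 10, level 2).
Iteration 3: no rows with parent in {10}; recursion stops.
SUM(level) = 0 + 1 + 1 + 2 = 4.

4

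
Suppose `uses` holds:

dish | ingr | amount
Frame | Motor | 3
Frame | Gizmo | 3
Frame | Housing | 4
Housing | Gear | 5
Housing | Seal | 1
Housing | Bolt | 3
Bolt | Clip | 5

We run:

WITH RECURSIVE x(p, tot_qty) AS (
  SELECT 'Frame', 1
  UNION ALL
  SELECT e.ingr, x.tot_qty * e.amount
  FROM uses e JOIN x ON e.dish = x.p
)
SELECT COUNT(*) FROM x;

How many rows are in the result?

Base: (Frame, tot_qty=1).
Iteration 1: components of {Frame} -> Gizmo = 1*3 = 3, Housing = 1*4 = 4, Motor = 1*3 = 3.
Iteration 2: components of {Gizmo,Housing,Motor} -> Bolt = 4*3 = 12, Gear = 4*5 = 20, Seal = 4*1 = 4.
Iteration 3: components of {Bolt,Gear,Seal} -> Clip = 12*5 = 60.
Iteration 4: no further components; recursion stops.
Total rows emitted: 8.

8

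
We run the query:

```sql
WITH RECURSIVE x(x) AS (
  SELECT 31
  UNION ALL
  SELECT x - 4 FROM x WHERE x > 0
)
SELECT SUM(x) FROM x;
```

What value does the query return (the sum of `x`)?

Base: x=31.
Iteration 1: 31 > 0 holds -> x = 31 - 4 = 27.
Iteration 2: 27 > 0 holds -> x = 27 - 4 = 23.
Iteration 3: 23 > 0 holds -> x = 23 - 4 = 19.
Iteration 4: 19 > 0 holds -> x = 19 - 4 = 15.
Iteration 5: 15 > 0 holds -> x = 15 - 4 = 11.
Iteration 6: 11 > 0 holds -> x = 11 - 4 = 7.
Iteration 7: 7 > 0 holds -> x = 7 - 4 = 3.
Iteration 8: 3 > 0 holds -> x = 3 - 4 = -1.
Iteration 9: -1 > 0 fails; recursion stops.
SUM(x) = 31 + 27 + 23 + 19 + 15 + 11 + 7 + 3 + -1 = 135.

135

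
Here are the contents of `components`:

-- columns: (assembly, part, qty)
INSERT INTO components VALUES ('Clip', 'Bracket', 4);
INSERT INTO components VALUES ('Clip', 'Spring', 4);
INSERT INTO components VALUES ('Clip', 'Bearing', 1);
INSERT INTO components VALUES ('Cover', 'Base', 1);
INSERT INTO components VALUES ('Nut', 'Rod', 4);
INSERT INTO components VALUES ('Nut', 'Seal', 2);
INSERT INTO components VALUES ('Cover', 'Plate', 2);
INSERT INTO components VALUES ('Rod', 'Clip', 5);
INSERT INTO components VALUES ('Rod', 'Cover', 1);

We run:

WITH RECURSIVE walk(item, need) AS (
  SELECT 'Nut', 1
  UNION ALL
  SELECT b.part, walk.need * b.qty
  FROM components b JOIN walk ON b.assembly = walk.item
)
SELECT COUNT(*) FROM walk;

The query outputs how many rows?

10

Base: (Nut, need=1).
Iteration 1: components of {Nut} -> Rod = 1*4 = 4, Seal = 1*2 = 2.
Iteration 2: components of {Rod,Seal} -> Clip = 4*5 = 20, Cover = 4*1 = 4.
Iteration 3: components of {Clip,Cover} -> Base = 4*1 = 4, Bearing = 20*1 = 20, Bracket = 20*4 = 80, Plate = 4*2 = 8, Spring = 20*4 = 80.
Iteration 4: no further components; recursion stops.
Total rows emitted: 10.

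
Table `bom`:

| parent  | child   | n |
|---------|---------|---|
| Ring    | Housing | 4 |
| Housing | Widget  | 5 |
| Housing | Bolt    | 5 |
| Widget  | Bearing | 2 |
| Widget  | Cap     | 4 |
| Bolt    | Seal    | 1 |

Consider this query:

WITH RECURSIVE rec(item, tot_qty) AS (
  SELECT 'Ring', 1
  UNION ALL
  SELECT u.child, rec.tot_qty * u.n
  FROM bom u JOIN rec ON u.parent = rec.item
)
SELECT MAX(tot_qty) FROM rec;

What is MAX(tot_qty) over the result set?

80

Base: (Ring, tot_qty=1).
Iteration 1: components of {Ring} -> Housing = 1*4 = 4.
Iteration 2: components of {Housing} -> Bolt = 4*5 = 20, Widget = 4*5 = 20.
Iteration 3: components of {Bolt,Widget} -> Bearing = 20*2 = 40, Cap = 20*4 = 80, Seal = 20*1 = 20.
Iteration 4: no further components; recursion stops.
tot_qty values: 1, 4, 20, 20, 40, 80, 20; the maximum is 80.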